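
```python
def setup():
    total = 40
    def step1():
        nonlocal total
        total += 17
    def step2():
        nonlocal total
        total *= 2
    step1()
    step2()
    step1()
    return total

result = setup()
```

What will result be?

Step 1: total = 40.
Step 2: step1(): total = 40 + 17 = 57.
Step 3: step2(): total = 57 * 2 = 114.
Step 4: step1(): total = 114 + 17 = 131. result = 131

The answer is 131.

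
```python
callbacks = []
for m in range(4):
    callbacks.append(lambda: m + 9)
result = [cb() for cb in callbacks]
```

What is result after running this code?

Step 1: All lambdas capture m by reference. After the loop, m = 3.
Step 2: Each call returns 3 + 9 = 12.
Step 3: result = [12, 12, 12, 12]

The answer is [12, 12, 12, 12].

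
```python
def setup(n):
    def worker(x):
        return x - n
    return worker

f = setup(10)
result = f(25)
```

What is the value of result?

Step 1: setup(10) creates a closure capturing n = 10.
Step 2: f(25) computes 25 - 10 = 15.
Step 3: result = 15

The answer is 15.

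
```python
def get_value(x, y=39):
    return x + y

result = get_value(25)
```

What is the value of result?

Step 1: get_value(25) uses default y = 39.
Step 2: Returns 25 + 39 = 64.
Step 3: result = 64

The answer is 64.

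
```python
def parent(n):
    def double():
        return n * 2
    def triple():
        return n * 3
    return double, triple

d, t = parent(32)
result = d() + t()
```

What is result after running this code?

Step 1: Both closures capture the same n = 32.
Step 2: d() = 32 * 2 = 64, t() = 32 * 3 = 96.
Step 3: result = 64 + 96 = 160

The answer is 160.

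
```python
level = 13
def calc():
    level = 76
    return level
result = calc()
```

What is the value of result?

Step 1: Global level = 13.
Step 2: calc() creates local level = 76, shadowing the global.
Step 3: Returns local level = 76. result = 76

The answer is 76.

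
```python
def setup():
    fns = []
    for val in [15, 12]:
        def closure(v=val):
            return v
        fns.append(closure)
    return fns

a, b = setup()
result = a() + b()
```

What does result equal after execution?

Step 1: Default argument v=val captures val at each iteration.
Step 2: a() returns 15 (captured at first iteration), b() returns 12 (captured at second).
Step 3: result = 15 + 12 = 27

The answer is 27.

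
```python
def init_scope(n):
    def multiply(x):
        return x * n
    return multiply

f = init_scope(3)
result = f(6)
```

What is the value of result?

Step 1: init_scope(3) returns multiply closure with n = 3.
Step 2: f(6) computes 6 * 3 = 18.
Step 3: result = 18

The answer is 18.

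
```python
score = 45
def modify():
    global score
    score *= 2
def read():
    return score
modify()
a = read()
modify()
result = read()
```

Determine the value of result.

Step 1: score = 45.
Step 2: First modify(): score = 45 * 2 = 90.
Step 3: Second modify(): score = 90 * 2 = 180.
Step 4: read() returns 180

The answer is 180.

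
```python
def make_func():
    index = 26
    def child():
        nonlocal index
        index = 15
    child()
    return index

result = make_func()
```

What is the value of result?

Step 1: make_func() sets index = 26.
Step 2: child() uses nonlocal to reassign index = 15.
Step 3: result = 15

The answer is 15.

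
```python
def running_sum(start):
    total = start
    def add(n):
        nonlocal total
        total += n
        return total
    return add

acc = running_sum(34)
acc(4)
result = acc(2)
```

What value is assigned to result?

Step 1: running_sum(34) creates closure with total = 34.
Step 2: First acc(4): total = 34 + 4 = 38.
Step 3: Second acc(2): total = 38 + 2 = 40. result = 40

The answer is 40.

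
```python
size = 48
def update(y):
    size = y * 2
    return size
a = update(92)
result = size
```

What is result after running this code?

Step 1: Global size = 48.
Step 2: update(92) creates local size = 92 * 2 = 184.
Step 3: Global size unchanged because no global keyword. result = 48

The answer is 48.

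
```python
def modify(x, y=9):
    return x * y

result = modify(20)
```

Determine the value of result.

Step 1: modify(20) uses default y = 9.
Step 2: Returns 20 * 9 = 180.
Step 3: result = 180

The answer is 180.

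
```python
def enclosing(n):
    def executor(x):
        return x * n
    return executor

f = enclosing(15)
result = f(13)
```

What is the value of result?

Step 1: enclosing(15) creates a closure capturing n = 15.
Step 2: f(13) computes 13 * 15 = 195.
Step 3: result = 195

The answer is 195.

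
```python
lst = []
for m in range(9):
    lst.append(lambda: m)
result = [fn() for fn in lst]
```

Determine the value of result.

Step 1: All 9 lambdas share the same variable m.
Step 2: After the loop, m = 8.
Step 3: Each call returns 8. result = [8, 8, 8, 8, 8, 8, 8, 8, 8]

The answer is [8, 8, 8, 8, 8, 8, 8, 8, 8].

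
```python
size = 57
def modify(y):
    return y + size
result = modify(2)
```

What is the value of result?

Step 1: size = 57 is defined globally.
Step 2: modify(2) uses parameter y = 2 and looks up size from global scope = 57.
Step 3: result = 2 + 57 = 59

The answer is 59.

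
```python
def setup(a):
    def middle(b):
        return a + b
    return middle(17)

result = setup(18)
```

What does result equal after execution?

Step 1: setup(18) passes a = 18.
Step 2: middle(17) has b = 17, reads a = 18 from enclosing.
Step 3: result = 18 + 17 = 35

The answer is 35.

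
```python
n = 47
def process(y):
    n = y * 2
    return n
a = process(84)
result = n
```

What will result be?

Step 1: Global n = 47.
Step 2: process(84) creates local n = 84 * 2 = 168.
Step 3: Global n unchanged because no global keyword. result = 47

The answer is 47.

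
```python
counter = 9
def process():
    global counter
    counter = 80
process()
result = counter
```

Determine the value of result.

Step 1: counter = 9 globally.
Step 2: process() declares global counter and sets it to 80.
Step 3: After process(), global counter = 80. result = 80

The answer is 80.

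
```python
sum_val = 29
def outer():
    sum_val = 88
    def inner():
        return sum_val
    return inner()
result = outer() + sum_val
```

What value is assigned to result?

Step 1: Global sum_val = 29. outer() shadows with sum_val = 88.
Step 2: inner() returns enclosing sum_val = 88. outer() = 88.
Step 3: result = 88 + global sum_val (29) = 117

The answer is 117.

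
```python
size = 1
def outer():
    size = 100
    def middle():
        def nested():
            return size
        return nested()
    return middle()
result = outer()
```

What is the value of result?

Step 1: outer() defines size = 100. middle() and nested() have no local size.
Step 2: nested() checks local (none), enclosing middle() (none), enclosing outer() and finds size = 100.
Step 3: result = 100

The answer is 100.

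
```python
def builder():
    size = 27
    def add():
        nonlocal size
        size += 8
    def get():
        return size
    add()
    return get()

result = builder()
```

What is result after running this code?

Step 1: size = 27. add() modifies it via nonlocal, get() reads it.
Step 2: add() makes size = 27 + 8 = 35.
Step 3: get() returns 35. result = 35

The answer is 35.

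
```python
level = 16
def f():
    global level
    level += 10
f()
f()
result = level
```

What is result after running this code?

Step 1: level = 16.
Step 2: First f(): level = 16 + 10 = 26.
Step 3: Second f(): level = 26 + 10 = 36. result = 36

The answer is 36.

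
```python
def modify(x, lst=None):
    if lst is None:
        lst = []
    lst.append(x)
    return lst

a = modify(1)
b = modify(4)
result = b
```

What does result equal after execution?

Step 1: None default with guard creates a NEW list each call.
Step 2: a = [1] (fresh list). b = [4] (another fresh list).
Step 3: result = [4] (this is the fix for mutable default)

The answer is [4].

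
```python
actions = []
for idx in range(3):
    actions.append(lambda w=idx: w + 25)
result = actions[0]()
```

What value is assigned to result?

Step 1: Default argument w=idx captures idx's value at definition time.
Step 2: actions[0] was defined when idx = 0, so w defaults to 0.
Step 3: result = 0 + 25 = 25 (default arg fixes the late binding issue)

The answer is 25.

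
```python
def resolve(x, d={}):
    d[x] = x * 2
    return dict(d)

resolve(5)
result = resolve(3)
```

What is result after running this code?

Step 1: Mutable default dict is shared across calls.
Step 2: First call adds 5: 10. Second call adds 3: 6.
Step 3: result = {5: 10, 3: 6}

The answer is {5: 10, 3: 6}.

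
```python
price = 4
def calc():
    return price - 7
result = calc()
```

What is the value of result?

Step 1: price = 4 is defined globally.
Step 2: calc() looks up price from global scope = 4, then computes 4 - 7 = -3.
Step 3: result = -3

The answer is -3.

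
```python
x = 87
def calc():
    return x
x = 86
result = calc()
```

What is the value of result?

Step 1: x is first set to 87, then reassigned to 86.
Step 2: calc() is called after the reassignment, so it looks up the current global x = 86.
Step 3: result = 86

The answer is 86.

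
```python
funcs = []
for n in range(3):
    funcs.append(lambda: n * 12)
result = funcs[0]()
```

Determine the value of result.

Step 1: All lambdas reference the same variable n (late binding).
Step 2: After the loop, n = 2. Every lambda returns n * 12.
Step 3: funcs[0]() = 2 * 12 = 24

The answer is 24.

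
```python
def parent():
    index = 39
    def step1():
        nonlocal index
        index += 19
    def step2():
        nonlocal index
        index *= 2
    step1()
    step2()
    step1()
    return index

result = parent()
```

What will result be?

Step 1: index = 39.
Step 2: step1(): index = 39 + 19 = 58.
Step 3: step2(): index = 58 * 2 = 116.
Step 4: step1(): index = 116 + 19 = 135. result = 135

The answer is 135.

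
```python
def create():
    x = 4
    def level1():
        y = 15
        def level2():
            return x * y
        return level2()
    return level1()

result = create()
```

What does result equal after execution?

Step 1: x = 4 in create. y = 15 in level1.
Step 2: level2() reads x = 4 and y = 15 from enclosing scopes.
Step 3: result = 4 * 15 = 60

The answer is 60.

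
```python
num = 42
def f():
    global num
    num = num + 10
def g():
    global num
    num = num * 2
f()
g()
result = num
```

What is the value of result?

Step 1: num = 42.
Step 2: f() adds 10: num = 42 + 10 = 52.
Step 3: g() doubles: num = 52 * 2 = 104.
Step 4: result = 104

The answer is 104.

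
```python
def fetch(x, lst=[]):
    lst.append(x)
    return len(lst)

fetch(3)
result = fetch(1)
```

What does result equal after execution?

Step 1: Mutable default list persists between calls.
Step 2: First call: lst = [3], len = 1. Second call: lst = [3, 1], len = 2.
Step 3: result = 2

The answer is 2.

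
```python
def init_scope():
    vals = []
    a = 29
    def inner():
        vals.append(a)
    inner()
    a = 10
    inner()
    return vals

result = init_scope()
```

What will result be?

Step 1: a = 29. inner() appends current a to vals.
Step 2: First inner(): appends 29. Then a = 10.
Step 3: Second inner(): appends 10 (closure sees updated a). result = [29, 10]

The answer is [29, 10].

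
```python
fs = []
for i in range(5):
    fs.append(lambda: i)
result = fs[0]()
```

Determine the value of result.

Step 1: The loop creates 5 lambdas, all referencing the same variable i.
Step 2: After the loop, i = 4 (final value).
Step 3: fs[0]() looks up i at call time and finds 4. This is the late binding gotcha. result = 4

The answer is 4.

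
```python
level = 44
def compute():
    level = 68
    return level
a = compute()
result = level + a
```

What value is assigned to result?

Step 1: Global level = 44. compute() returns local level = 68.
Step 2: a = 68. Global level still = 44.
Step 3: result = 44 + 68 = 112

The answer is 112.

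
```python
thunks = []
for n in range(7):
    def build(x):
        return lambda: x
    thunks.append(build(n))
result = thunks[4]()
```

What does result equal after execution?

Step 1: build(n) creates a new scope capturing x = n at call time.
Step 2: thunks[4] = build(4), so its lambda captures x = 4.
Step 3: result = 4 (closure factory fixes late binding)

The answer is 4.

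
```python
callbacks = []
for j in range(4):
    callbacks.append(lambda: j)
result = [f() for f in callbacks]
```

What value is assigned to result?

Step 1: All 4 lambdas share the same variable j.
Step 2: After the loop, j = 3.
Step 3: Each call returns 3. result = [3, 3, 3, 3]

The answer is [3, 3, 3, 3].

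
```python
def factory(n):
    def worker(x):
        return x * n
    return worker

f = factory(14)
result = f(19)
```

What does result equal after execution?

Step 1: factory(14) creates a closure capturing n = 14.
Step 2: f(19) computes 19 * 14 = 266.
Step 3: result = 266

The answer is 266.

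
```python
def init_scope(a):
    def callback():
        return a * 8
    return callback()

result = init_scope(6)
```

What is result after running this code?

Step 1: init_scope(6) binds parameter a = 6.
Step 2: callback() accesses a = 6 from enclosing scope.
Step 3: result = 6 * 8 = 48

The answer is 48.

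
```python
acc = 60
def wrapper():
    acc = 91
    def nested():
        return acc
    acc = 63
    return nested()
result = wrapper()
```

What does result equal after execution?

Step 1: wrapper() sets acc = 91, then later acc = 63.
Step 2: nested() is called after acc is reassigned to 63. Closures capture variables by reference, not by value.
Step 3: result = 63

The answer is 63.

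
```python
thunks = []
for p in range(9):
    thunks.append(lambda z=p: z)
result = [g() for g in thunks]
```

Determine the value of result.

Step 1: Default arg z=p captures p at each iteration.
Step 2: Each lambda has its own default: 0, 1, ..., 8.
Step 3: result = [0, 1, 2, 3, 4, 5, 6, 7, 8]

The answer is [0, 1, 2, 3, 4, 5, 6, 7, 8].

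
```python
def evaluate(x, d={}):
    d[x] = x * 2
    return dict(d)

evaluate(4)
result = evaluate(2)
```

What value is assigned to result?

Step 1: Mutable default dict is shared across calls.
Step 2: First call adds 4: 8. Second call adds 2: 4.
Step 3: result = {4: 8, 2: 4}

The answer is {4: 8, 2: 4}.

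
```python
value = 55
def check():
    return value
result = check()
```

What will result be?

Step 1: value = 55 is defined in the global scope.
Step 2: check() looks up value. No local value exists, so Python checks the global scope via LEGB rule and finds value = 55.
Step 3: result = 55

The answer is 55.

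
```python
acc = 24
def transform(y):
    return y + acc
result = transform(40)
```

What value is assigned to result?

Step 1: acc = 24 is defined globally.
Step 2: transform(40) uses parameter y = 40 and looks up acc from global scope = 24.
Step 3: result = 40 + 24 = 64

The answer is 64.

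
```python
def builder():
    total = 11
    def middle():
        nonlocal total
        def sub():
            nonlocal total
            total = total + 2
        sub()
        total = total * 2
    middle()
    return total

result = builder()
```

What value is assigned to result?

Step 1: total = 11.
Step 2: sub() adds 2: total = 11 + 2 = 13.
Step 3: middle() doubles: total = 13 * 2 = 26.
Step 4: result = 26

The answer is 26.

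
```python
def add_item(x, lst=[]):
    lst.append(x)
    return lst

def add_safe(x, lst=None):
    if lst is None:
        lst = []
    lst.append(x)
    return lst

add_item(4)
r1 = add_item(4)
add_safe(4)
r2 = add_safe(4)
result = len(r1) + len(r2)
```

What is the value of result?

Step 1: add_item shares mutable default: after 2 calls, lst = [4, 4], len = 2.
Step 2: add_safe creates fresh list each time: r2 = [4], len = 1.
Step 3: result = 2 + 1 = 3

The answer is 3.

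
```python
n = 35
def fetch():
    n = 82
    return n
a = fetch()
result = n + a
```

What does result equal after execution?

Step 1: Global n = 35. fetch() returns local n = 82.
Step 2: a = 82. Global n still = 35.
Step 3: result = 35 + 82 = 117

The answer is 117.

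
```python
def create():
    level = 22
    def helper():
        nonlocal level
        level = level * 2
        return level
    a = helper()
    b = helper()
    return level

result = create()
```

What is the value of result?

Step 1: level starts at 22.
Step 2: First helper(): level = 22 * 2 = 44.
Step 3: Second helper(): level = 44 * 2 = 88.
Step 4: result = 88

The answer is 88.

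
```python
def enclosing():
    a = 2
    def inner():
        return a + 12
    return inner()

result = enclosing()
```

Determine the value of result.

Step 1: enclosing() defines a = 2.
Step 2: inner() reads a = 2 from enclosing scope, returns 2 + 12 = 14.
Step 3: result = 14

The answer is 14.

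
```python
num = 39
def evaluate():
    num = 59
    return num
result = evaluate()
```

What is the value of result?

Step 1: Global num = 39.
Step 2: evaluate() creates local num = 59, shadowing the global.
Step 3: Returns local num = 59. result = 59

The answer is 59.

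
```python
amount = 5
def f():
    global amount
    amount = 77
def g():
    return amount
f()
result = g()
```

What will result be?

Step 1: amount = 5.
Step 2: f() sets global amount = 77.
Step 3: g() reads global amount = 77. result = 77

The answer is 77.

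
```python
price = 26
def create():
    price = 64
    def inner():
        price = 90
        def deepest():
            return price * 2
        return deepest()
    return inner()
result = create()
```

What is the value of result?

Step 1: deepest() looks up price through LEGB: not local, finds price = 90 in enclosing inner().
Step 2: Returns 90 * 2 = 180.
Step 3: result = 180

The answer is 180.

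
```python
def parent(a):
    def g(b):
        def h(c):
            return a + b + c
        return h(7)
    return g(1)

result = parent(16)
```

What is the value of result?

Step 1: a = 16, b = 1, c = 7 across three nested scopes.
Step 2: h() accesses all three via LEGB rule.
Step 3: result = 16 + 1 + 7 = 24

The answer is 24.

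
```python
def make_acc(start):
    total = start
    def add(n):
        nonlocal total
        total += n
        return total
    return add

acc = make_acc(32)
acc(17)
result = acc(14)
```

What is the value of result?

Step 1: make_acc(32) creates closure with total = 32.
Step 2: First acc(17): total = 32 + 17 = 49.
Step 3: Second acc(14): total = 49 + 14 = 63. result = 63

The answer is 63.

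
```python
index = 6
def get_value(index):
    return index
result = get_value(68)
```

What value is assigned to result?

Step 1: Global index = 6.
Step 2: get_value(68) takes parameter index = 68, which shadows the global.
Step 3: result = 68

The answer is 68.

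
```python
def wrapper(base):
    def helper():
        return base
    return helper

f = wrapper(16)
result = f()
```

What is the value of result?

Step 1: wrapper(16) creates closure capturing base = 16.
Step 2: f() returns the captured base = 16.
Step 3: result = 16

The answer is 16.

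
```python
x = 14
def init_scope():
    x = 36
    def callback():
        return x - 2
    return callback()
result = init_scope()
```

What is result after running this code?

Step 1: init_scope() shadows global x with x = 36.
Step 2: callback() finds x = 36 in enclosing scope, computes 36 - 2 = 34.
Step 3: result = 34

The answer is 34.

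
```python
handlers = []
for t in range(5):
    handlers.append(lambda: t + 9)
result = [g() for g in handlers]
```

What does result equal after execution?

Step 1: All lambdas capture t by reference. After the loop, t = 4.
Step 2: Each call returns 4 + 9 = 13.
Step 3: result = [13, 13, 13, 13, 13]

The answer is [13, 13, 13, 13, 13].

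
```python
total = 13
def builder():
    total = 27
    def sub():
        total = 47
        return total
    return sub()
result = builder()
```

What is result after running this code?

Step 1: Three scopes define total: global (13), builder (27), sub (47).
Step 2: sub() has its own local total = 47, which shadows both enclosing and global.
Step 3: result = 47 (local wins in LEGB)

The answer is 47.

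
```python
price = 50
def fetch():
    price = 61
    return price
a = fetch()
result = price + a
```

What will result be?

Step 1: Global price = 50. fetch() returns local price = 61.
Step 2: a = 61. Global price still = 50.
Step 3: result = 50 + 61 = 111

The answer is 111.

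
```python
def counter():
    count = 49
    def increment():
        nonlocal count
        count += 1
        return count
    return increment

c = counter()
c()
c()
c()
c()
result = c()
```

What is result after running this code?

Step 1: counter() creates closure with count = 49.
Step 2: Each c() call increments count via nonlocal. After 5 calls: 49 + 5 = 54.
Step 3: result = 54

The answer is 54.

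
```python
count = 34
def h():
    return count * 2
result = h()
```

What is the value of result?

Step 1: count = 34 is defined globally.
Step 2: h() looks up count from global scope = 34, then computes 34 * 2 = 68.
Step 3: result = 68

The answer is 68.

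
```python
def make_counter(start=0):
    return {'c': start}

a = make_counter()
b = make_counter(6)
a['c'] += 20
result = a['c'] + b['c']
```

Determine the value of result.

Step 1: make_counter() returns a new dict each call (immutable default 0).
Step 2: a = {'c': 0}, b = {'c': 6}.
Step 3: a['c'] += 20 = 20. result = 20 + 6 = 26

The answer is 26.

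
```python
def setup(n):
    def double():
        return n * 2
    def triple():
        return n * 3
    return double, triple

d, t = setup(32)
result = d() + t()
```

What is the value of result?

Step 1: Both closures capture the same n = 32.
Step 2: d() = 32 * 2 = 64, t() = 32 * 3 = 96.
Step 3: result = 64 + 96 = 160

The answer is 160.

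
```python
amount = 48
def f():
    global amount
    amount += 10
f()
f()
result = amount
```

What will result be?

Step 1: amount = 48.
Step 2: First f(): amount = 48 + 10 = 58.
Step 3: Second f(): amount = 58 + 10 = 68. result = 68

The answer is 68.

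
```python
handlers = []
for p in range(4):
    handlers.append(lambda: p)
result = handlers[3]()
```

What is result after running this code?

Step 1: The loop creates 4 lambdas, all referencing the same variable p.
Step 2: After the loop, p = 3 (final value).
Step 3: handlers[3]() looks up p at call time and finds 3. This is the late binding gotcha. result = 3

The answer is 3.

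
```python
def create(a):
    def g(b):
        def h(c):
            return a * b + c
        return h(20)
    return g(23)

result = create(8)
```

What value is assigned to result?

Step 1: a = 8, b = 23, c = 20.
Step 2: h() computes a * b + c = 8 * 23 + 20 = 204.
Step 3: result = 204

The answer is 204.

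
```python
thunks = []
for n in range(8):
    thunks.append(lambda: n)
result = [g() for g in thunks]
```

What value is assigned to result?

Step 1: All 8 lambdas share the same variable n.
Step 2: After the loop, n = 7.
Step 3: Each call returns 7. result = [7, 7, 7, 7, 7, 7, 7, 7]

The answer is [7, 7, 7, 7, 7, 7, 7, 7].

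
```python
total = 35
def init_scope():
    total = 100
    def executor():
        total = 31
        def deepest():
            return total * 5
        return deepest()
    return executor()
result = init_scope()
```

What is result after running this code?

Step 1: deepest() looks up total through LEGB: not local, finds total = 31 in enclosing executor().
Step 2: Returns 31 * 5 = 155.
Step 3: result = 155

The answer is 155.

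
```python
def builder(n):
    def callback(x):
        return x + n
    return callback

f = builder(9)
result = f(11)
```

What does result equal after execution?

Step 1: builder(9) creates a closure that captures n = 9.
Step 2: f(11) calls the closure with x = 11, returning 11 + 9 = 20.
Step 3: result = 20

The answer is 20.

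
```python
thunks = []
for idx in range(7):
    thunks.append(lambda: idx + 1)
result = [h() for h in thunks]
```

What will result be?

Step 1: All lambdas capture idx by reference. After the loop, idx = 6.
Step 2: Each call returns 6 + 1 = 7.
Step 3: result = [7, 7, 7, 7, 7, 7, 7]

The answer is [7, 7, 7, 7, 7, 7, 7].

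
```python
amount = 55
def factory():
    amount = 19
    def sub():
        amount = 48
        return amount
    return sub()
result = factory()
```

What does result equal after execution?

Step 1: Three scopes define amount: global (55), factory (19), sub (48).
Step 2: sub() has its own local amount = 48, which shadows both enclosing and global.
Step 3: result = 48 (local wins in LEGB)

The answer is 48.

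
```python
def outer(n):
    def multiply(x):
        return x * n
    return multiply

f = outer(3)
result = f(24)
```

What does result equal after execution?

Step 1: outer(3) returns multiply closure with n = 3.
Step 2: f(24) computes 24 * 3 = 72.
Step 3: result = 72

The answer is 72.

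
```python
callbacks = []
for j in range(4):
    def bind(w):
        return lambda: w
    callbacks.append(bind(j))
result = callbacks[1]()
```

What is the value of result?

Step 1: bind(j) creates a new scope capturing w = j at call time.
Step 2: callbacks[1] = bind(1), so its lambda captures w = 1.
Step 3: result = 1 (closure factory fixes late binding)

The answer is 1.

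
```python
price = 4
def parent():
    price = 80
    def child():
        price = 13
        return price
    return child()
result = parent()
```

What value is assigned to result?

Step 1: Three scopes define price: global (4), parent (80), child (13).
Step 2: child() has its own local price = 13, which shadows both enclosing and global.
Step 3: result = 13 (local wins in LEGB)

The answer is 13.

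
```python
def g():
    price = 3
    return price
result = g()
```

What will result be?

Step 1: g() defines price = 3 in its local scope.
Step 2: return price finds the local variable price = 3.
Step 3: result = 3

The answer is 3.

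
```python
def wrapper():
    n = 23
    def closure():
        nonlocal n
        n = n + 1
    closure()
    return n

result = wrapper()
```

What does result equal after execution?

Step 1: wrapper() sets n = 23.
Step 2: closure() uses nonlocal to modify n in wrapper's scope: n = 23 + 1 = 24.
Step 3: wrapper() returns the modified n = 24

The answer is 24.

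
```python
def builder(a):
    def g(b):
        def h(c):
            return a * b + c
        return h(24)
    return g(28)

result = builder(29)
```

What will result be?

Step 1: a = 29, b = 28, c = 24.
Step 2: h() computes a * b + c = 29 * 28 + 24 = 836.
Step 3: result = 836

The answer is 836.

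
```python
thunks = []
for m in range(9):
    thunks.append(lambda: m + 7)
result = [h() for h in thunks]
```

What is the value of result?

Step 1: All lambdas capture m by reference. After the loop, m = 8.
Step 2: Each call returns 8 + 7 = 15.
Step 3: result = [15, 15, 15, 15, 15, 15, 15, 15, 15]

The answer is [15, 15, 15, 15, 15, 15, 15, 15, 15].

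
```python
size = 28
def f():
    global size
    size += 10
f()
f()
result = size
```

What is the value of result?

Step 1: size = 28.
Step 2: First f(): size = 28 + 10 = 38.
Step 3: Second f(): size = 38 + 10 = 48. result = 48

The answer is 48.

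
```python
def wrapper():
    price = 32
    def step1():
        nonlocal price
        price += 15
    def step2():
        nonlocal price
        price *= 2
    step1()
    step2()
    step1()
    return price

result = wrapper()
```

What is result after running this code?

Step 1: price = 32.
Step 2: step1(): price = 32 + 15 = 47.
Step 3: step2(): price = 47 * 2 = 94.
Step 4: step1(): price = 94 + 15 = 109. result = 109

The answer is 109.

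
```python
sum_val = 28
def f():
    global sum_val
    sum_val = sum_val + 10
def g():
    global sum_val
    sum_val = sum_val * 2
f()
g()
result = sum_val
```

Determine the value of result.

Step 1: sum_val = 28.
Step 2: f() adds 10: sum_val = 28 + 10 = 38.
Step 3: g() doubles: sum_val = 38 * 2 = 76.
Step 4: result = 76

The answer is 76.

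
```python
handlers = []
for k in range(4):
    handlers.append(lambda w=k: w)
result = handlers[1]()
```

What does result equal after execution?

Step 1: Default argument w=k captures k's value at each iteration.
Step 2: handlers[1] captured w = 1 when k was 1.
Step 3: result = 1

The answer is 1.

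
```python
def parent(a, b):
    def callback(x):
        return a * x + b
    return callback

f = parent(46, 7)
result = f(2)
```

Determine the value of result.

Step 1: parent(46, 7) captures a = 46, b = 7.
Step 2: f(2) computes 46 * 2 + 7 = 99.
Step 3: result = 99

The answer is 99.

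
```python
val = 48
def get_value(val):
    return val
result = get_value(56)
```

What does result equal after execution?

Step 1: Global val = 48.
Step 2: get_value(56) takes parameter val = 56, which shadows the global.
Step 3: result = 56

The answer is 56.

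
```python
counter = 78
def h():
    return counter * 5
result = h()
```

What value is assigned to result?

Step 1: counter = 78 is defined globally.
Step 2: h() looks up counter from global scope = 78, then computes 78 * 5 = 390.
Step 3: result = 390

The answer is 390.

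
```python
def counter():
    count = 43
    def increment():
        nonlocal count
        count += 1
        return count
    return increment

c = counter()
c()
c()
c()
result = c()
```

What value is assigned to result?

Step 1: counter() creates closure with count = 43.
Step 2: Each c() call increments count via nonlocal. After 4 calls: 43 + 4 = 47.
Step 3: result = 47

The answer is 47.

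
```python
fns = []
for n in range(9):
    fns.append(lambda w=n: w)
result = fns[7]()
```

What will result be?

Step 1: Default argument w=n captures n's value at each iteration.
Step 2: fns[7] captured w = 7 when n was 7.
Step 3: result = 7

The answer is 7.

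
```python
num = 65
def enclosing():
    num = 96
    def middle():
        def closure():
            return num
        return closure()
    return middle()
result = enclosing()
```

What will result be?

Step 1: enclosing() defines num = 96. middle() and closure() have no local num.
Step 2: closure() checks local (none), enclosing middle() (none), enclosing enclosing() and finds num = 96.
Step 3: result = 96

The answer is 96.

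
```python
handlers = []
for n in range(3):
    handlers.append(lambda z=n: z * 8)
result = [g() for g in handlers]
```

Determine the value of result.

Step 1: Default arg z=n captures n at each iteration.
Step 2: handlers[k] has z defaulting to k, returns k * 8.
Step 3: result = [0, 8, 16]

The answer is [0, 8, 16].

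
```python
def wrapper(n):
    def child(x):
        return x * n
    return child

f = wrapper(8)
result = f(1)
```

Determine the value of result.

Step 1: wrapper(8) creates a closure capturing n = 8.
Step 2: f(1) computes 1 * 8 = 8.
Step 3: result = 8

The answer is 8.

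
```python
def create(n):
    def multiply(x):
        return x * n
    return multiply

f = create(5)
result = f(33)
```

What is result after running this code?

Step 1: create(5) returns multiply closure with n = 5.
Step 2: f(33) computes 33 * 5 = 165.
Step 3: result = 165

The answer is 165.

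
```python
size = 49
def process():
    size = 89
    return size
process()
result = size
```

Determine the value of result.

Step 1: Global size = 49.
Step 2: process() creates local size = 89 (shadow, not modification).
Step 3: After process() returns, global size is unchanged. result = 49

The answer is 49.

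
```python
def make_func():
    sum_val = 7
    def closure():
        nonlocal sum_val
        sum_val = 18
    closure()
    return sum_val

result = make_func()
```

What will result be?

Step 1: make_func() sets sum_val = 7.
Step 2: closure() uses nonlocal to reassign sum_val = 18.
Step 3: result = 18

The answer is 18.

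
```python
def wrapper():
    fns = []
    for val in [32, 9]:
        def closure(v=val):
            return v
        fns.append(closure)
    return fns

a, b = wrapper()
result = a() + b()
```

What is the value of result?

Step 1: Default argument v=val captures val at each iteration.
Step 2: a() returns 32 (captured at first iteration), b() returns 9 (captured at second).
Step 3: result = 32 + 9 = 41

The answer is 41.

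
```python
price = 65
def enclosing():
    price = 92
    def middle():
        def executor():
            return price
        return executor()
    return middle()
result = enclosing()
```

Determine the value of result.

Step 1: enclosing() defines price = 92. middle() and executor() have no local price.
Step 2: executor() checks local (none), enclosing middle() (none), enclosing enclosing() and finds price = 92.
Step 3: result = 92

The answer is 92.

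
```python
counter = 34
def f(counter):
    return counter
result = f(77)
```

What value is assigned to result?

Step 1: Global counter = 34.
Step 2: f(77) takes parameter counter = 77, which shadows the global.
Step 3: result = 77

The answer is 77.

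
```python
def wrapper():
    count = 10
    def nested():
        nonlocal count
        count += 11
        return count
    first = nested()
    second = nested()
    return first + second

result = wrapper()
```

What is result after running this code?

Step 1: count starts at 10.
Step 2: First call: count = 10 + 11 = 21, returns 21.
Step 3: Second call: count = 21 + 11 = 32, returns 32.
Step 4: result = 21 + 32 = 53

The answer is 53.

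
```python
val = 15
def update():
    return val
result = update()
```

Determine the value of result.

Step 1: val = 15 is defined in the global scope.
Step 2: update() looks up val. No local val exists, so Python checks the global scope via LEGB rule and finds val = 15.
Step 3: result = 15

The answer is 15.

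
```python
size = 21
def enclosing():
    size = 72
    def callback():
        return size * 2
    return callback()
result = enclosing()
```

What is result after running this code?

Step 1: enclosing() shadows global size with size = 72.
Step 2: callback() finds size = 72 in enclosing scope, computes 72 * 2 = 144.
Step 3: result = 144

The answer is 144.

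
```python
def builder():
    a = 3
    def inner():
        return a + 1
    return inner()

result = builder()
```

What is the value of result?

Step 1: builder() defines a = 3.
Step 2: inner() reads a = 3 from enclosing scope, returns 3 + 1 = 4.
Step 3: result = 4

The answer is 4.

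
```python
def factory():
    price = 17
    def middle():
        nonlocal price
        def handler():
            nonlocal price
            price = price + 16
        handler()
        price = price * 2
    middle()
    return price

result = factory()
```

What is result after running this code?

Step 1: price = 17.
Step 2: handler() adds 16: price = 17 + 16 = 33.
Step 3: middle() doubles: price = 33 * 2 = 66.
Step 4: result = 66

The answer is 66.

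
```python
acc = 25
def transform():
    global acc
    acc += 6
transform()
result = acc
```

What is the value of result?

Step 1: acc = 25 globally.
Step 2: transform() modifies global acc: acc += 6 = 31.
Step 3: result = 31

The answer is 31.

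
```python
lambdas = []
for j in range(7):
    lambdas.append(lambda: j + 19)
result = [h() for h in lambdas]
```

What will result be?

Step 1: All lambdas capture j by reference. After the loop, j = 6.
Step 2: Each call returns 6 + 19 = 25.
Step 3: result = [25, 25, 25, 25, 25, 25, 25]

The answer is [25, 25, 25, 25, 25, 25, 25].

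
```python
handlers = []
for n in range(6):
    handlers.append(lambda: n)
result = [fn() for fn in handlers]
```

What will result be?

Step 1: All 6 lambdas share the same variable n.
Step 2: After the loop, n = 5.
Step 3: Each call returns 5. result = [5, 5, 5, 5, 5, 5]

The answer is [5, 5, 5, 5, 5, 5].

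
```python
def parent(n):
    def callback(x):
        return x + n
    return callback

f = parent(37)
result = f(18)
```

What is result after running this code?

Step 1: parent(37) creates a closure that captures n = 37.
Step 2: f(18) calls the closure with x = 18, returning 18 + 37 = 55.
Step 3: result = 55

The answer is 55.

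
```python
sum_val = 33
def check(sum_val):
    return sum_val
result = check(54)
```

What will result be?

Step 1: Global sum_val = 33.
Step 2: check(54) takes parameter sum_val = 54, which shadows the global.
Step 3: result = 54

The answer is 54.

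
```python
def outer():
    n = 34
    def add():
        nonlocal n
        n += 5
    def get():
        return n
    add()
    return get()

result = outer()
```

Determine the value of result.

Step 1: n = 34. add() modifies it via nonlocal, get() reads it.
Step 2: add() makes n = 34 + 5 = 39.
Step 3: get() returns 39. result = 39

The answer is 39.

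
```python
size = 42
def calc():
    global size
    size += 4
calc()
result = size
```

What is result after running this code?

Step 1: size = 42 globally.
Step 2: calc() modifies global size: size += 4 = 46.
Step 3: result = 46

The answer is 46.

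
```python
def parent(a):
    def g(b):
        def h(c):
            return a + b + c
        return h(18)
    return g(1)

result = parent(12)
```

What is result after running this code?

Step 1: a = 12, b = 1, c = 18 across three nested scopes.
Step 2: h() accesses all three via LEGB rule.
Step 3: result = 12 + 1 + 18 = 31

The answer is 31.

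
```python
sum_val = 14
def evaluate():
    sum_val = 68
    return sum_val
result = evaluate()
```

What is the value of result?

Step 1: Global sum_val = 14.
Step 2: evaluate() creates local sum_val = 68, shadowing the global.
Step 3: Returns local sum_val = 68. result = 68

The answer is 68.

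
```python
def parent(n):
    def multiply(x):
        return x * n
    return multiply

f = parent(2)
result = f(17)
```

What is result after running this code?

Step 1: parent(2) returns multiply closure with n = 2.
Step 2: f(17) computes 17 * 2 = 34.
Step 3: result = 34

The answer is 34.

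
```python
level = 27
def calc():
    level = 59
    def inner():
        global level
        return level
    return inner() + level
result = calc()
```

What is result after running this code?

Step 1: Global level = 27. calc() shadows with local level = 59.
Step 2: inner() uses global keyword, so inner() returns global level = 27.
Step 3: calc() returns 27 + 59 = 86

The answer is 86.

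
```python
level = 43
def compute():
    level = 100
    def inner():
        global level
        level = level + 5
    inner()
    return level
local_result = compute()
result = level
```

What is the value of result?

Step 1: Global level = 43. compute() creates local level = 100.
Step 2: inner() declares global level and adds 5: global level = 43 + 5 = 48.
Step 3: compute() returns its local level = 100 (unaffected by inner).
Step 4: result = global level = 48

The answer is 48.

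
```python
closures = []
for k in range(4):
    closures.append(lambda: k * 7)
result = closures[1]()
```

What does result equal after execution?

Step 1: All lambdas reference the same variable k (late binding).
Step 2: After the loop, k = 3. Every lambda returns k * 7.
Step 3: closures[1]() = 3 * 7 = 21

The answer is 21.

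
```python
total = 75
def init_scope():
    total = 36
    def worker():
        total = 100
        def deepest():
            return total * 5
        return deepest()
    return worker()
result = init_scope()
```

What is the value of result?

Step 1: deepest() looks up total through LEGB: not local, finds total = 100 in enclosing worker().
Step 2: Returns 100 * 5 = 500.
Step 3: result = 500

The answer is 500.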